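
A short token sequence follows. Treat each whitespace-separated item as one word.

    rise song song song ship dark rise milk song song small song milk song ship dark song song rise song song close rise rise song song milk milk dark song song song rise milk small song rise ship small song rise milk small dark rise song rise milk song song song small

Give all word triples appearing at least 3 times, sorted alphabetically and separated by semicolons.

rise song song; song rise milk; song song song

Trigram counts meeting the condition (at least 3 times):
  rise song song: 3
  song rise milk: 3
  song song song: 3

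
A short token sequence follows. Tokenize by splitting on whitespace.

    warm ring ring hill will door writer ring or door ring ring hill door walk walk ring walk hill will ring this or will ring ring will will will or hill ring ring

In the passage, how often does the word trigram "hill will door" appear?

Scanning the 31 overlapping trigram windows for "hill will door":
  position 4–6: hill will door

1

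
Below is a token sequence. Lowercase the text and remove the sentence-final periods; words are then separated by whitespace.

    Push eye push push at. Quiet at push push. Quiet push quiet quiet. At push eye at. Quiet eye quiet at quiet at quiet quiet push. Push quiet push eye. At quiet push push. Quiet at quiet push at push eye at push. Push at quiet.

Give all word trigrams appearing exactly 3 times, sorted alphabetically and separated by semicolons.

Trigram counts meeting the condition (exactly 3 times):
  push eye at: 3
  push push quiet: 3
  quiet at quiet: 3

push eye at; push push quiet; quiet at quiet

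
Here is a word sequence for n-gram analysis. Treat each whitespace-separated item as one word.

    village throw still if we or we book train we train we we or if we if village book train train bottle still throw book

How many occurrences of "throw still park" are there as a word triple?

Scanning the 23 overlapping trigram windows for "throw still park":
  (none found)

0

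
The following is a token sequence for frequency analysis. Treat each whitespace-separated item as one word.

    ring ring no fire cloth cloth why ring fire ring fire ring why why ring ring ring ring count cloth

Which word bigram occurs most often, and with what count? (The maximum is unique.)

"ring ring", 4 times

Bigram frequencies (highest first):
  ring ring: 4
  why ring: 2
  ring fire: 2
  fire ring: 2
  ring no: 1
  no fire: 1
  … (7 more, each ≤ 1)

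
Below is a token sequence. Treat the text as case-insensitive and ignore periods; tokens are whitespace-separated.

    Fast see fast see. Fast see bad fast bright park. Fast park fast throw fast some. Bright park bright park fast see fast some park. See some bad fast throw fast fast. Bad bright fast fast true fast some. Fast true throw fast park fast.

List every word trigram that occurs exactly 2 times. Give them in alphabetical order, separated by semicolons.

bright park fast; fast park fast; fast throw fast; see fast see

Trigram counts meeting the condition (exactly 2 times):
  bright park fast: 2
  fast park fast: 2
  fast throw fast: 2
  see fast see: 2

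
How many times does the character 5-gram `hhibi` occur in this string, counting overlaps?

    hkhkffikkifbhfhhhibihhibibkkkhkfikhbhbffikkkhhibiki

Sliding a length-5 window over the 51 characters (47 positions):
  position 16–20: hhibi
  position 21–25: hhibi
  position 45–49: hhibi

3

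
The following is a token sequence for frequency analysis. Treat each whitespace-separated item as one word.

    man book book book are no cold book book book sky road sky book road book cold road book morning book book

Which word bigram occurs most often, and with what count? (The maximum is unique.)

Bigram frequencies (highest first):
  book book: 5
  road book: 2
  man book: 1
  book are: 1
  are no: 1
  no cold: 1
  … (10 more, each ≤ 1)

"book book", 5 times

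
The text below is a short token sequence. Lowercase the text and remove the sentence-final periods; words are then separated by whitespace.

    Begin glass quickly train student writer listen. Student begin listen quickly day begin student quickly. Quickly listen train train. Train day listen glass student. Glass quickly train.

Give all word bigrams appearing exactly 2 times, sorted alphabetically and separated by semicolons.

Bigram counts meeting the condition (exactly 2 times):
  glass quickly: 2
  quickly train: 2
  train train: 2

glass quickly; quickly train; train train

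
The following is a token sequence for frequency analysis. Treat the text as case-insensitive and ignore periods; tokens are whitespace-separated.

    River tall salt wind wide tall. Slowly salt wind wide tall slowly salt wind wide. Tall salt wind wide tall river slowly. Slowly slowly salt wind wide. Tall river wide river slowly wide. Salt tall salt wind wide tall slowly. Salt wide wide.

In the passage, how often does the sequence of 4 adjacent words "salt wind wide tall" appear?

Scanning the 40 overlapping 4-gram windows for "salt wind wide tall":
  position 3–6: salt wind wide tall
  position 8–11: salt wind wide tall
  position 13–16: salt wind wide tall
  position 17–20: salt wind wide tall
  position 25–28: salt wind wide tall
  position 36–39: salt wind wide tall

6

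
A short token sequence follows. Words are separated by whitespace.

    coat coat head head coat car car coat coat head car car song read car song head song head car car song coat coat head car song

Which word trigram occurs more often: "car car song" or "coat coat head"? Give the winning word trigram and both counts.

"car car song": 2 occurrences
"coat coat head": 3 occurrences

"coat coat head" (3 vs 2)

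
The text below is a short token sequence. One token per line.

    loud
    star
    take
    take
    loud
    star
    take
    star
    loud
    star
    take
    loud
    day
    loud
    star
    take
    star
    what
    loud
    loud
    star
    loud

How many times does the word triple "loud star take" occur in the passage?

4

Scanning the 20 overlapping trigram windows for "loud star take":
  position 1–3: loud star take
  position 5–7: loud star take
  position 9–11: loud star take
  position 14–16: loud star take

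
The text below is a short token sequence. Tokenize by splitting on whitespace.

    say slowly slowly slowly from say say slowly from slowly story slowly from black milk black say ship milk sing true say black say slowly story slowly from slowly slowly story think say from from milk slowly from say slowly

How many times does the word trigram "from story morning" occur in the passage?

0

Scanning the 38 overlapping trigram windows for "from story morning":
  (none found)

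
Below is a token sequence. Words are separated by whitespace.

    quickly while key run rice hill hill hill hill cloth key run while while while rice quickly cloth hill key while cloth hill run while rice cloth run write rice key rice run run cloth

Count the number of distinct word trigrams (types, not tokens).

32

35 tokens → 33 trigram windows in total.
Repeated trigrams (each contributes count−1 duplicates):
  hill hill hill: 2
1 duplicate windows → 33 − 1 = 32 distinct.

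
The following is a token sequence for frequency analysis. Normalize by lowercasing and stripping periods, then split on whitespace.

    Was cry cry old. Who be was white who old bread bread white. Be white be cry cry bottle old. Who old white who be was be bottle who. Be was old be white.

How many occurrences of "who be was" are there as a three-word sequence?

Scanning the 32 overlapping trigram windows for "who be was":
  position 5–7: who be was
  position 24–26: who be was
  position 29–31: who be was

3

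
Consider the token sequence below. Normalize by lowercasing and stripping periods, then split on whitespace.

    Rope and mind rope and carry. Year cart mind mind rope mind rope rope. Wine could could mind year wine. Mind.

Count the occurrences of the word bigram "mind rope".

3

Scanning the 20 overlapping bigram windows for "mind rope":
  position 3–4: mind rope
  position 10–11: mind rope
  position 12–13: mind rope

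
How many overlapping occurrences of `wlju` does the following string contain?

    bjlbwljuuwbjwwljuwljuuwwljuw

4

Sliding a length-4 window over the 28 characters (25 positions):
  position 5–8: wlju
  position 14–17: wlju
  position 18–21: wlju
  position 24–27: wlju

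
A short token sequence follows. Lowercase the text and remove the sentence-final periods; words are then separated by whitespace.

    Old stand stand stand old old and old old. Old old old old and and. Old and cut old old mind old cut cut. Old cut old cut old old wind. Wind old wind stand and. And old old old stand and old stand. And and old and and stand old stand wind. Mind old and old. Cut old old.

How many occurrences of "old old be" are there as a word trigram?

Scanning the 58 overlapping trigram windows for "old old be":
  (none found)

0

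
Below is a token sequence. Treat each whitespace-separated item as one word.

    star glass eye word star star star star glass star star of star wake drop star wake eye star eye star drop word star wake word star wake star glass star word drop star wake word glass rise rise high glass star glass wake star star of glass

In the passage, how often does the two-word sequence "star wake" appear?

5

Scanning the 47 overlapping bigram windows for "star wake":
  position 13–14: star wake
  position 16–17: star wake
  position 24–25: star wake
  position 27–28: star wake
  position 34–35: star wake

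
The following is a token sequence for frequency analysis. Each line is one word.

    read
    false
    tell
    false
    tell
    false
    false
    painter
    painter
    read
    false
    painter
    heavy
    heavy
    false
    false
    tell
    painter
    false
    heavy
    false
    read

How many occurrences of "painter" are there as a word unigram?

Scanning the 22 tokens for "painter":
  position 8: painter
  position 9: painter
  position 12: painter
  position 18: painter

4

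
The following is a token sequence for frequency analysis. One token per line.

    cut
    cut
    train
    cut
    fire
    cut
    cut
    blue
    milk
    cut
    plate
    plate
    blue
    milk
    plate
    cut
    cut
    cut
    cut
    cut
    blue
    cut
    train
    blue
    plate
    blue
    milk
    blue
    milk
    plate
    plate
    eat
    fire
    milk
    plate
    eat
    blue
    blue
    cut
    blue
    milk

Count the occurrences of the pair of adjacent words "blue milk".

5

Scanning the 40 overlapping bigram windows for "blue milk":
  position 8–9: blue milk
  position 13–14: blue milk
  position 26–27: blue milk
  position 28–29: blue milk
  position 40–41: blue milk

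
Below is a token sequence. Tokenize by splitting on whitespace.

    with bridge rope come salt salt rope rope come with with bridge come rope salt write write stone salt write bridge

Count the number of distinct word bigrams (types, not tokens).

21 tokens → 20 bigram windows in total.
Repeated bigrams (each contributes count−1 duplicates):
  rope come: 2
  salt write: 2
  with bridge: 2
3 duplicate windows → 20 − 3 = 17 distinct.

17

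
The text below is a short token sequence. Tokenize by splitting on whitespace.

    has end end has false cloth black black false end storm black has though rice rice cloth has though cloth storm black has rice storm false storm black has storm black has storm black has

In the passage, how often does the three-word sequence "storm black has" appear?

Scanning the 33 overlapping trigram windows for "storm black has":
  position 11–13: storm black has
  position 21–23: storm black has
  position 27–29: storm black has
  position 30–32: storm black has
  position 33–35: storm black has

5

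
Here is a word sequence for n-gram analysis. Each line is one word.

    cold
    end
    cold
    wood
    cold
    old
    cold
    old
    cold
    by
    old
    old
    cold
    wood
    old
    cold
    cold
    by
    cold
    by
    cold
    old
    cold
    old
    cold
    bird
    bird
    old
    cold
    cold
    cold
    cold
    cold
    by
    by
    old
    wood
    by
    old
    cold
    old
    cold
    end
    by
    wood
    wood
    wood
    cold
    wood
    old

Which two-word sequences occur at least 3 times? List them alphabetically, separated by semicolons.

by old; cold by; cold cold; cold old; cold wood; old cold

Bigram counts meeting the condition (at least 3 times):
  by old: 3
  cold by: 4
  cold cold: 5
  cold old: 5
  cold wood: 3
  old cold: 9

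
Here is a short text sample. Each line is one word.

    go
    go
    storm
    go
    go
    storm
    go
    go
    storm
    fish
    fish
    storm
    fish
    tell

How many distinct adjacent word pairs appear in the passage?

7

14 tokens → 13 bigram windows in total.
Repeated bigrams (each contributes count−1 duplicates):
  go go: 3
  go storm: 3
  storm fish: 2
  storm go: 2
6 duplicate windows → 13 − 6 = 7 distinct.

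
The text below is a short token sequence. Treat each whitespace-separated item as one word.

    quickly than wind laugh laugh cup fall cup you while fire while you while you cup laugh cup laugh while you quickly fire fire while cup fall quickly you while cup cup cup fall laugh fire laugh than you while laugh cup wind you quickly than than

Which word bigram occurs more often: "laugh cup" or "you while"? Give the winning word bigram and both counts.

"you while" (4 vs 3)

"laugh cup": 3 occurrences
"you while": 4 occurrences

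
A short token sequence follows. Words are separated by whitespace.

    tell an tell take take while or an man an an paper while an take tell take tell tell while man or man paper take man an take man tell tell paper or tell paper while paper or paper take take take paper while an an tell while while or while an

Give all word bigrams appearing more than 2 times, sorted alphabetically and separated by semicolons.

paper while; take take; while an

Bigram counts meeting the condition (more than 2 times):
  paper while: 3
  take take: 3
  while an: 3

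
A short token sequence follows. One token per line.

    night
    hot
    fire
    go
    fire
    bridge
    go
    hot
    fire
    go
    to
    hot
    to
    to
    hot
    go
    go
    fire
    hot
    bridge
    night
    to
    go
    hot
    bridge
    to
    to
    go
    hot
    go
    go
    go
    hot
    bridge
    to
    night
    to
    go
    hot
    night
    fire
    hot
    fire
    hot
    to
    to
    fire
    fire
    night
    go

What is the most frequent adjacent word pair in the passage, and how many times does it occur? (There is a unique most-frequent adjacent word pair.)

Bigram frequencies (highest first):
  go hot: 5
  hot fire: 3
  to to: 3
  go go: 3
  fire hot: 3
  hot bridge: 3
  … (20 more, each ≤ 3)

"go hot", 5 times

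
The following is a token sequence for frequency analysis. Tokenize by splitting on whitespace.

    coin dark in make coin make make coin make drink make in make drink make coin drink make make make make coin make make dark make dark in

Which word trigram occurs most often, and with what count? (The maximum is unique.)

"make coin make", 3 times

Trigram frequencies (highest first):
  make coin make: 3
  coin make make: 2
  make make coin: 2
  make drink make: 2
  make make make: 2
  coin dark in: 1
  … (14 more, each ≤ 1)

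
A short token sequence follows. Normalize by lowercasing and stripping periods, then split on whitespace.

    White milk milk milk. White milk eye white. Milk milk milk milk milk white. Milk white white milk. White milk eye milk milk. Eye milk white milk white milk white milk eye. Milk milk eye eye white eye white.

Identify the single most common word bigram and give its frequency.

Bigram frequencies (highest first):
  white milk: 9
  milk milk: 8
  milk white: 7
  milk eye: 5
  eye white: 3
  eye milk: 3
  … (3 more, each ≤ 1)

"white milk", 9 times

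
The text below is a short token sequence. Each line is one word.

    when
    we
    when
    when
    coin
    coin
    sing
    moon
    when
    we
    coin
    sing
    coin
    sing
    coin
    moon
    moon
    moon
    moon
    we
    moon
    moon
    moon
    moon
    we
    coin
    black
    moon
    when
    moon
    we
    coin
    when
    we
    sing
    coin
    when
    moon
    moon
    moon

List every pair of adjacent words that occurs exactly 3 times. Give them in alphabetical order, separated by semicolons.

Bigram counts meeting the condition (exactly 3 times):
  coin sing: 3
  moon we: 3
  sing coin: 3
  we coin: 3
  when we: 3

coin sing; moon we; sing coin; we coin; when we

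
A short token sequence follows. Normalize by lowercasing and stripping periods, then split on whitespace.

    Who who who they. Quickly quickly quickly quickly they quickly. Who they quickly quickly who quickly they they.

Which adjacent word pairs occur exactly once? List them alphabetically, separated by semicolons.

they they; who quickly

Bigram counts meeting the condition (exactly once):
  they they: 1
  who quickly: 1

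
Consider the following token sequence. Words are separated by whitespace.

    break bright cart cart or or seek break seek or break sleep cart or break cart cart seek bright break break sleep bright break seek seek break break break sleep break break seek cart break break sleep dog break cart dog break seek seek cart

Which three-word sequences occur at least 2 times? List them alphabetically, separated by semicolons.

break break sleep; break seek seek

Trigram counts meeting the condition (at least 2 times):
  break break sleep: 3
  break seek seek: 2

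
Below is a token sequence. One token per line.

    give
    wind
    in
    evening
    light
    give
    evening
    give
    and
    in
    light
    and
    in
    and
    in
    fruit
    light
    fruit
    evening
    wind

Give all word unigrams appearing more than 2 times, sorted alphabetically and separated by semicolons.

Unigram counts meeting the condition (more than 2 times):
  and: 3
  evening: 3
  give: 3
  in: 4
  light: 3

and; evening; give; in; light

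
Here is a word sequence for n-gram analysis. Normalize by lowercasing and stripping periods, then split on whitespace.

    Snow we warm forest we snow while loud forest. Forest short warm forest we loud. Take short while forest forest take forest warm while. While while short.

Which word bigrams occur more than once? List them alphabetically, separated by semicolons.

Bigram counts meeting the condition (more than once):
  forest forest: 2
  forest we: 2
  warm forest: 2
  while while: 2

forest forest; forest we; warm forest; while while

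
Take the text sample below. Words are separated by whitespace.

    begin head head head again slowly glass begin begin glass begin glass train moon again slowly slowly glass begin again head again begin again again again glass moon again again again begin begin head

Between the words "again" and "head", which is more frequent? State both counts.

"again": 10 occurrences
"head": 5 occurrences

"again" (10 vs 5)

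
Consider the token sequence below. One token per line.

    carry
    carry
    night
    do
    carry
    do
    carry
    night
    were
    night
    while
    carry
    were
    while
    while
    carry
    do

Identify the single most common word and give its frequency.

"carry", 6 times

Unigram frequencies (highest first):
  carry: 6
  night: 3
  do: 3
  while: 3
  were: 2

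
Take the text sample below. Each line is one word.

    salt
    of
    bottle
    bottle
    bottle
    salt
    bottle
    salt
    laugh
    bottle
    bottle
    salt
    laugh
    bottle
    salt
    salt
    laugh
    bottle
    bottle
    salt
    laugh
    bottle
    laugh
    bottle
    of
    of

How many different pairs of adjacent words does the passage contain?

26 tokens → 25 bigram windows in total.
Repeated bigrams (each contributes count−1 duplicates):
  bottle salt: 5
  laugh bottle: 5
  bottle bottle: 4
  salt laugh: 4
14 duplicate windows → 25 − 14 = 11 distinct.

11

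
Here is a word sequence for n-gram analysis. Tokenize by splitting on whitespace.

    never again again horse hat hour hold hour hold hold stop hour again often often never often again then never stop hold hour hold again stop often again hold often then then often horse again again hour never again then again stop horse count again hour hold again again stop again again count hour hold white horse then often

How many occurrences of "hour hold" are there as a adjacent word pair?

5

Scanning the 58 overlapping bigram windows for "hour hold":
  position 6–7: hour hold
  position 8–9: hour hold
  position 23–24: hour hold
  position 46–47: hour hold
  position 54–55: hour hold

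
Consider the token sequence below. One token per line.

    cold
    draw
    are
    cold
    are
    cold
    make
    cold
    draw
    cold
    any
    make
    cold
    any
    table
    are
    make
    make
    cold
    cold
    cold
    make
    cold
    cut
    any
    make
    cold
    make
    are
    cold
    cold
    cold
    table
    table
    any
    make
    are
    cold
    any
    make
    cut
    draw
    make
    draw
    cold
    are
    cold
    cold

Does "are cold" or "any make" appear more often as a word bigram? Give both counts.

"are cold": 5 occurrences
"any make": 4 occurrences

"are cold" (5 vs 4)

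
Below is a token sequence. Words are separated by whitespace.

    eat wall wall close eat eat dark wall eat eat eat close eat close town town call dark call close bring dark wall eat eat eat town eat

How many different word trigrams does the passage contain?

23

28 tokens → 26 trigram windows in total.
Repeated trigrams (each contributes count−1 duplicates):
  dark wall eat: 2
  eat eat eat: 2
  wall eat eat: 2
3 duplicate windows → 26 − 3 = 23 distinct.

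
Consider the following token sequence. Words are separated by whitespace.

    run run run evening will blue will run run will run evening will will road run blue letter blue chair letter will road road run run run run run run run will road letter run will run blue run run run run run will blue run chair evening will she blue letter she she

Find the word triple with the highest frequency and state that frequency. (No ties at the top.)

Trigram frequencies (highest first):
  run run run: 9
  run run will: 3
  run evening will: 2
  run will run: 2
  run run evening: 1
  evening will blue: 1
  … (34 more, each ≤ 1)

"run run run", 9 times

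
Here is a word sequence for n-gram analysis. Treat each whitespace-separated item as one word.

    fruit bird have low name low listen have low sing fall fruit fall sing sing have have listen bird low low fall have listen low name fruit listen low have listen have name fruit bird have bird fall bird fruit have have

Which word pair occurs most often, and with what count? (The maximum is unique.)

Bigram frequencies (highest first):
  have listen: 3
  fruit bird: 2
  bird have: 2
  have low: 2
  low name: 2
  listen have: 2
  … (25 more, each ≤ 2)

"have listen", 3 times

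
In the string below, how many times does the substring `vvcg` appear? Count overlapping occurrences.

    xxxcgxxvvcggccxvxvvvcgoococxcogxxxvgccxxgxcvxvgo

Sliding a length-4 window over the 48 characters (45 positions):
  position 8–11: vvcg
  position 19–22: vvcg

2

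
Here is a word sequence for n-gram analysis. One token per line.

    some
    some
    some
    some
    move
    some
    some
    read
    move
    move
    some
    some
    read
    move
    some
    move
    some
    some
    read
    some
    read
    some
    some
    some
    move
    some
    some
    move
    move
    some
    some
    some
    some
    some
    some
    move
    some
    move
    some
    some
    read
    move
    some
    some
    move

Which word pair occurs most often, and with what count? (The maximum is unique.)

Bigram frequencies (highest first):
  some some: 16
  move some: 9
  some move: 7
  some read: 5
  read move: 3
  move move: 2
  … (1 more, each ≤ 2)

"some some", 16 times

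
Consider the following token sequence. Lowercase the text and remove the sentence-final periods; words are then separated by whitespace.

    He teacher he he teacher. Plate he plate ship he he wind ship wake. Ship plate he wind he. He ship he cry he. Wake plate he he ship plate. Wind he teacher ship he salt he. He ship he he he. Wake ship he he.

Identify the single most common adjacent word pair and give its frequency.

"he he", 8 times

Bigram frequencies (highest first):
  he he: 8
  ship he: 5
  he teacher: 3
  plate he: 3
  he ship: 3
  he wind: 2
  … (17 more, each ≤ 2)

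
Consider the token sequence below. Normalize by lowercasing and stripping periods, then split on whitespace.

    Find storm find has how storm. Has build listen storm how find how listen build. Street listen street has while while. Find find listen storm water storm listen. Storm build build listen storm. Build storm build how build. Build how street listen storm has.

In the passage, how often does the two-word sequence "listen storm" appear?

Scanning the 43 overlapping bigram windows for "listen storm":
  position 9–10: listen storm
  position 24–25: listen storm
  position 28–29: listen storm
  position 32–33: listen storm
  position 42–43: listen storm

5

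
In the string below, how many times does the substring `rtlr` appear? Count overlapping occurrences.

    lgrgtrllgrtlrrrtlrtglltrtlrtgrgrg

3

Sliding a length-4 window over the 33 characters (30 positions):
  position 10–13: rtlr
  position 15–18: rtlr
  position 24–27: rtlr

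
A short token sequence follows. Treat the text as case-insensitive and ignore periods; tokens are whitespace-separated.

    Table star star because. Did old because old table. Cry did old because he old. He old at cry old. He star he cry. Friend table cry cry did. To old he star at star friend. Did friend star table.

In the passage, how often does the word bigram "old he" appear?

Scanning the 39 overlapping bigram windows for "old he":
  position 15–16: old he
  position 20–21: old he
  position 31–32: old he

3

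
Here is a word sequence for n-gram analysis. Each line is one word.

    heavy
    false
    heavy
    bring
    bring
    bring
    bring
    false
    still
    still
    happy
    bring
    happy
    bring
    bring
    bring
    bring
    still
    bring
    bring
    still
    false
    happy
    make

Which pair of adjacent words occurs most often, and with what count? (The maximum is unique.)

"bring bring", 7 times

Bigram frequencies (highest first):
  bring bring: 7
  happy bring: 2
  bring still: 2
  heavy false: 1
  false heavy: 1
  heavy bring: 1
  … (9 more, each ≤ 1)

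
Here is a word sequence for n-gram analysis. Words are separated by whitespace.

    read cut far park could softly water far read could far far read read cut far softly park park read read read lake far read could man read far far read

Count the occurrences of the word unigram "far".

Scanning the 31 tokens for "far":
  position 3: far
  position 8: far
  position 11: far
  position 12: far
  position 16: far
  position 24: far
  position 29: far
  position 30: far

8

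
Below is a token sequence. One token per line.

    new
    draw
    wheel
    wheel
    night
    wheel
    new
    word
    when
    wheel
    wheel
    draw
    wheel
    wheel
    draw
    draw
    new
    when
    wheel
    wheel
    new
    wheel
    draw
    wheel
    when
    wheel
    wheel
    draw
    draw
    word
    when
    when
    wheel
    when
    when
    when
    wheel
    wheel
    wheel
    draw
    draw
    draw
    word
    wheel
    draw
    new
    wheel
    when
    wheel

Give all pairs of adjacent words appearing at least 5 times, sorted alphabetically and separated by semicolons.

Bigram counts meeting the condition (at least 5 times):
  wheel draw: 6
  wheel wheel: 7
  when wheel: 6

wheel draw; wheel wheel; when wheel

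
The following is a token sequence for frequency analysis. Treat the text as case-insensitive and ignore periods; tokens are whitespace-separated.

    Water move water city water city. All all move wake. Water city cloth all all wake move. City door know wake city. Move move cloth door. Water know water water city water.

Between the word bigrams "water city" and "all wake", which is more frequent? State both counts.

"water city": 4 occurrences
"all wake": 1 occurrence

"water city" (4 vs 1)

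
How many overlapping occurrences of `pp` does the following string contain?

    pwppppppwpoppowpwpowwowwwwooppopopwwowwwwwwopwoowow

7

Sliding a length-2 window over the 51 characters (50 positions):
  position 3–4: pp
  position 4–5: pp
  position 5–6: pp
  position 6–7: pp
  position 7–8: pp
  position 12–13: pp
  position 29–30: pp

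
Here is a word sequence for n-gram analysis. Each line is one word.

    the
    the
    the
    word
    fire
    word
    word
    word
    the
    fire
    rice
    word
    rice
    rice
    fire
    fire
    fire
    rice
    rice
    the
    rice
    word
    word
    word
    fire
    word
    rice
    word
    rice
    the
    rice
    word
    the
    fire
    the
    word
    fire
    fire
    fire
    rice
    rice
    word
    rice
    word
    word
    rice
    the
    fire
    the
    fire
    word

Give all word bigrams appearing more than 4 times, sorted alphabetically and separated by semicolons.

Bigram counts meeting the condition (more than 4 times):
  rice word: 6
  word rice: 5
  word word: 5

rice word; word rice; word word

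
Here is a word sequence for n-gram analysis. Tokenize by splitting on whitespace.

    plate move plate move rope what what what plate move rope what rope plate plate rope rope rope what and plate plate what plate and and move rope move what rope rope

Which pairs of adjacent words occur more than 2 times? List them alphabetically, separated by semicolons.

move rope; plate move; rope rope; rope what

Bigram counts meeting the condition (more than 2 times):
  move rope: 3
  plate move: 3
  rope rope: 3
  rope what: 3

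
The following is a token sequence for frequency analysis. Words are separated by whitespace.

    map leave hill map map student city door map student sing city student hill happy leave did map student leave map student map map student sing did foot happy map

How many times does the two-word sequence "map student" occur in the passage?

Scanning the 29 overlapping bigram windows for "map student":
  position 5–6: map student
  position 9–10: map student
  position 18–19: map student
  position 21–22: map student
  position 24–25: map student

5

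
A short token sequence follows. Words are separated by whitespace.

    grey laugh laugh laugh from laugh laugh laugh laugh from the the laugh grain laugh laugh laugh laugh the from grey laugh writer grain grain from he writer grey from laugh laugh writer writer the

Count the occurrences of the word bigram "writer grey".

Scanning the 34 overlapping bigram windows for "writer grey":
  position 28–29: writer grey

1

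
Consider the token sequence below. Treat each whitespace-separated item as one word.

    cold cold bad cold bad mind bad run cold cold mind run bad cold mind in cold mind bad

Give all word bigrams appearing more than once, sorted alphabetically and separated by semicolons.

bad cold; cold bad; cold cold; cold mind; mind bad

Bigram counts meeting the condition (more than once):
  bad cold: 2
  cold bad: 2
  cold cold: 2
  cold mind: 3
  mind bad: 2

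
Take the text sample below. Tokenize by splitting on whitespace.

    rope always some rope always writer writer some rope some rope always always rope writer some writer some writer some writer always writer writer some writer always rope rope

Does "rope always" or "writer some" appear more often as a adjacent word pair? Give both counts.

"writer some" (5 vs 3)

"rope always": 3 occurrences
"writer some": 5 occurrences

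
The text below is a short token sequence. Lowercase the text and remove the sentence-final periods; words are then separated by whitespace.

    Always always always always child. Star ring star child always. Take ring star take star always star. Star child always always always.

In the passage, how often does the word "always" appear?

9

Scanning the 22 tokens for "always":
  position 1: always
  position 2: always
  position 3: always
  position 4: always
  position 10: always
  position 16: always
  position 20: always
  position 21: always
  position 22: always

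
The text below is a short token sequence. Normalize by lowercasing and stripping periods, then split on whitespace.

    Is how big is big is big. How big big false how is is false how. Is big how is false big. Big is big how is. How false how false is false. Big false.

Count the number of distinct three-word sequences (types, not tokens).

35 tokens → 33 trigram windows in total.
Repeated trigrams (each contributes count−1 duplicates):
  big is big: 3
  is big how: 3
  big how is: 2
  false how is: 2
  is false big: 2
7 duplicate windows → 33 − 7 = 26 distinct.

26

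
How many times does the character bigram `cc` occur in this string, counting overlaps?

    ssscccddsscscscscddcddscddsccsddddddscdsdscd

Sliding a length-2 window over the 44 characters (43 positions):
  position 4–5: cc
  position 5–6: cc
  position 28–29: cc

3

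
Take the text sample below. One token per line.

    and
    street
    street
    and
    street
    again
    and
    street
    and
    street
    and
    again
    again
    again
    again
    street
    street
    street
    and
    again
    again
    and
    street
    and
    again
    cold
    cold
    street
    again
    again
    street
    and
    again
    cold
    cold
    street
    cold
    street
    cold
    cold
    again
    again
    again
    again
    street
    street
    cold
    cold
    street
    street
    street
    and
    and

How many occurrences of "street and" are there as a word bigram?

Scanning the 52 overlapping bigram windows for "street and":
  position 3–4: street and
  position 8–9: street and
  position 10–11: street and
  position 18–19: street and
  position 23–24: street and
  position 31–32: street and
  position 51–52: street and

7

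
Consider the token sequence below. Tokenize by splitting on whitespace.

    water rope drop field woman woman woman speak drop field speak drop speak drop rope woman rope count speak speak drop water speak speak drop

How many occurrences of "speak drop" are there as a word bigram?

Scanning the 24 overlapping bigram windows for "speak drop":
  position 8–9: speak drop
  position 11–12: speak drop
  position 13–14: speak drop
  position 20–21: speak drop
  position 24–25: speak drop

5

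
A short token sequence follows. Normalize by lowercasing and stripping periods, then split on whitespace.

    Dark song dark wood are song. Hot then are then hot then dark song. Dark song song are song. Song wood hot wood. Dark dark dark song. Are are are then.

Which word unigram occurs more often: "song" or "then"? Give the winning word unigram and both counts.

"song": 8 occurrences
"then": 4 occurrences

"song" (8 vs 4)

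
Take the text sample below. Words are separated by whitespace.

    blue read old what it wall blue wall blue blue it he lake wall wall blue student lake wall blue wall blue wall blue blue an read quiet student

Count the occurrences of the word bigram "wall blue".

6

Scanning the 28 overlapping bigram windows for "wall blue":
  position 6–7: wall blue
  position 8–9: wall blue
  position 15–16: wall blue
  position 19–20: wall blue
  position 21–22: wall blue
  position 23–24: wall blue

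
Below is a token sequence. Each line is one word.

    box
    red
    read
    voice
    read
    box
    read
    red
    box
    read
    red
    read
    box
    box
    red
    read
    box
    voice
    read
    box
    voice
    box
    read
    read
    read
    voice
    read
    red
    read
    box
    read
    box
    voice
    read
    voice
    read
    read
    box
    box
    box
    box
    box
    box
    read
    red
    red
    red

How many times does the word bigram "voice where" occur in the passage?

Scanning the 46 overlapping bigram windows for "voice where":
  (none found)

0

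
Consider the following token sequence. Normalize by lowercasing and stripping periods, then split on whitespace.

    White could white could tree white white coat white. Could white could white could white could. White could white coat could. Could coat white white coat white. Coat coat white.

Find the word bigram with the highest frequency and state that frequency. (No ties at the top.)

"white could", 7 times

Bigram frequencies (highest first):
  white could: 7
  could white: 6
  white coat: 4
  coat white: 4
  white white: 2
  could tree: 1
  … (5 more, each ≤ 1)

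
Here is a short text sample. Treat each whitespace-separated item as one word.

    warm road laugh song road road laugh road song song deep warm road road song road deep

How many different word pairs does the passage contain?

11

17 tokens → 16 bigram windows in total.
Repeated bigrams (each contributes count−1 duplicates):
  road laugh: 2
  road road: 2
  road song: 2
  song road: 2
  warm road: 2
5 duplicate windows → 16 − 5 = 11 distinct.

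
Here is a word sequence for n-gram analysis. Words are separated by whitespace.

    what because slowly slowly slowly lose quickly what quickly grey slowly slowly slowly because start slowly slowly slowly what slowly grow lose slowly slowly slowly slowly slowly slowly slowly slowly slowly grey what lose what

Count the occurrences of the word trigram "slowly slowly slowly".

Scanning the 33 overlapping trigram windows for "slowly slowly slowly":
  position 3–5: slowly slowly slowly
  position 11–13: slowly slowly slowly
  position 16–18: slowly slowly slowly
  position 23–25: slowly slowly slowly
  position 24–26: slowly slowly slowly
  position 25–27: slowly slowly slowly
  position 26–28: slowly slowly slowly
  position 27–29: slowly slowly slowly
  position 28–30: slowly slowly slowly
  position 29–31: slowly slowly slowly

10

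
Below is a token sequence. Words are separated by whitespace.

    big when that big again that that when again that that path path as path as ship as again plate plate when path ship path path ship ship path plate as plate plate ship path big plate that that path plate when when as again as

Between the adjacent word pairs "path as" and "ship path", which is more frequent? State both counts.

"ship path" (3 vs 2)

"path as": 2 occurrences
"ship path": 3 occurrences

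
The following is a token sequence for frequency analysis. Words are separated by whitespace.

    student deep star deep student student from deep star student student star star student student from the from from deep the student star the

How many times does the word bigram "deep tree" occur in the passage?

0

Scanning the 23 overlapping bigram windows for "deep tree":
  (none found)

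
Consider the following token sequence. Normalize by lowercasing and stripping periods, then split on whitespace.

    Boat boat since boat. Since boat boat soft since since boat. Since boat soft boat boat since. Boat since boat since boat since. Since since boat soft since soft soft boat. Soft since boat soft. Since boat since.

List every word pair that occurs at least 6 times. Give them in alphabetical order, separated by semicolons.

boat since; since boat

Bigram counts meeting the condition (at least 6 times):
  boat since: 8
  since boat: 10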